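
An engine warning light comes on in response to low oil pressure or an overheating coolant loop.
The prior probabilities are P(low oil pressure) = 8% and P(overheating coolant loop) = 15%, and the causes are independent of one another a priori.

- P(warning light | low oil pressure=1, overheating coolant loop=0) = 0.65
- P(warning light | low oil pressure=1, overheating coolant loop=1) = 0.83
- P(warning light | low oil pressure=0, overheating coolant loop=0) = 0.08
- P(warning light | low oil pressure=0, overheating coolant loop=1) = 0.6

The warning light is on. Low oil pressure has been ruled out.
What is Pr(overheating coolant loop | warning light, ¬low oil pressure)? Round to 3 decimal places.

Pr(overheating coolant loop | warning light, ¬low oil pressure) ≈ 0.570

P(warning light | ¬low oil pressure) = 0.08×0.85 + 0.6×0.15 = 0.068000 + 0.090000 = 0.158000
Of this, 0.090000 comes from 0.6×0.15 (the overheating coolant loop=true cases).
So P(overheating coolant loop | warning light, ¬low oil pressure) = 0.090000/0.158000 ≈ 0.570.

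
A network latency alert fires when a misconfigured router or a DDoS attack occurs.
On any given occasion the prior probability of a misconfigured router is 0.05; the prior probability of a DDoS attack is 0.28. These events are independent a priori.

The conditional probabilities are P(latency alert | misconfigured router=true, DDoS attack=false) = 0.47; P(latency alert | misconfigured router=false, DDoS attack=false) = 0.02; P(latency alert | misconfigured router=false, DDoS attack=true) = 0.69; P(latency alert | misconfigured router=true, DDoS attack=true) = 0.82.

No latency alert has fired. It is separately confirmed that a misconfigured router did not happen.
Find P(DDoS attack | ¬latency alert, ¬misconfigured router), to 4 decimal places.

Sum P(¬latency alert|·) weighted by the priors over both values of DDoS attack:
  P(¬latency alert | ¬misconfigured router) = 0.98×0.72 + 0.31×0.28
        = 0.705600 + 0.086800 = 0.792400
Keeping only the DDoS attack-present terms gives 0.086800, so
  P(DDoS attack | ¬latency alert, ¬misconfigured router) = 0.086800 / 0.792400 ≈ 0.1095

P(DDoS attack | ¬latency alert, ¬misconfigured router) ≈ 0.1095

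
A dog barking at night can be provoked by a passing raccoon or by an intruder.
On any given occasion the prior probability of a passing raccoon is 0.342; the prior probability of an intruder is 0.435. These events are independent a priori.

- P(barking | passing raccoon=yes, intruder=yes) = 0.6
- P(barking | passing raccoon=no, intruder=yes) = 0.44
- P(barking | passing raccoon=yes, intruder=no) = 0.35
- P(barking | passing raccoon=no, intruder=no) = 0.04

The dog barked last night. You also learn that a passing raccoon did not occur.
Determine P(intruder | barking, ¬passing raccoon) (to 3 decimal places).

P(intruder | barking, ¬passing raccoon) ≈ 0.894

Enumerate both values of intruder and weight by the priors:
  P(barking | ¬passing raccoon) = 0.04*0.565 + 0.44*0.435
        = 0.022600 + 0.191400 = 0.214000
Keeping only the intruder-present terms gives 0.191400, so
  P(intruder | barking, ¬passing raccoon) = 0.191400 / 0.214000 ≈ 0.894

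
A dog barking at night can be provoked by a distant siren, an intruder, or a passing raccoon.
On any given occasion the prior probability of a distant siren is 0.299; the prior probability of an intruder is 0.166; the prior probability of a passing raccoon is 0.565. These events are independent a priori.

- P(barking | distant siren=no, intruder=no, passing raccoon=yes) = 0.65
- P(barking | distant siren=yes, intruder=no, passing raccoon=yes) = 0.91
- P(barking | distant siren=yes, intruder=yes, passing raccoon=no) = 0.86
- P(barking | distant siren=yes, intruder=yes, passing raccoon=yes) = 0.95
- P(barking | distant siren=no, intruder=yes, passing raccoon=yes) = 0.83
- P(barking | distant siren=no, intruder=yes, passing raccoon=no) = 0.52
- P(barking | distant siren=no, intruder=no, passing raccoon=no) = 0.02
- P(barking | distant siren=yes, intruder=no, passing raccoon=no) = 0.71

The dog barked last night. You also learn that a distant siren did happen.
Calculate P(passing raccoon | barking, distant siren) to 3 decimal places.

P(passing raccoon | barking, distant siren) ≈ 0.618

Enumerate the 4 (intruder, passing raccoon) configurations and weight by the priors:
  P(barking | distant siren) = 0.71·0.834·0.435 + 0.91·0.834·0.565 + 0.86·0.166·0.435 + 0.95·0.166·0.565
        = 0.257581 + 0.428801 + 0.062101 + 0.089100 = 0.837583
The terms with passing raccoon present sum to 0.517901, so
  P(passing raccoon | barking, distant siren) = 0.517901 / 0.837583 ≈ 0.618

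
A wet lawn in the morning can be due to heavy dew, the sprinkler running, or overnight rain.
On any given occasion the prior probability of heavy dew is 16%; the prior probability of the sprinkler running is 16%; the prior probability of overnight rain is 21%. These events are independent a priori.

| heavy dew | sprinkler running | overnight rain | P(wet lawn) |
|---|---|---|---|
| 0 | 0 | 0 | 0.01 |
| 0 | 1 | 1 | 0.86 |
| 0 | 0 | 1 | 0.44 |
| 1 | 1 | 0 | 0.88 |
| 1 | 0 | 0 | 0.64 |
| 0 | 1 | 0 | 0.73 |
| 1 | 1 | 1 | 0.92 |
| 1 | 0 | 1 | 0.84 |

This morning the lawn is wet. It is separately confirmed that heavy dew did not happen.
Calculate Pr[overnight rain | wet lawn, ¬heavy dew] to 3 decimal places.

Pr[overnight rain | wet lawn, ¬heavy dew] ≈ 0.519

Numerator (weight on configurations with overnight rain): 0.077616 + 0.028896 = 0.106512
The normalizing constant is 0.01×0.84×0.79 + 0.44×0.84×0.21 + 0.73×0.16×0.79 + 0.86×0.16×0.21 = 0.205420
Posterior = 0.106512 / 0.205420 ≈ 0.519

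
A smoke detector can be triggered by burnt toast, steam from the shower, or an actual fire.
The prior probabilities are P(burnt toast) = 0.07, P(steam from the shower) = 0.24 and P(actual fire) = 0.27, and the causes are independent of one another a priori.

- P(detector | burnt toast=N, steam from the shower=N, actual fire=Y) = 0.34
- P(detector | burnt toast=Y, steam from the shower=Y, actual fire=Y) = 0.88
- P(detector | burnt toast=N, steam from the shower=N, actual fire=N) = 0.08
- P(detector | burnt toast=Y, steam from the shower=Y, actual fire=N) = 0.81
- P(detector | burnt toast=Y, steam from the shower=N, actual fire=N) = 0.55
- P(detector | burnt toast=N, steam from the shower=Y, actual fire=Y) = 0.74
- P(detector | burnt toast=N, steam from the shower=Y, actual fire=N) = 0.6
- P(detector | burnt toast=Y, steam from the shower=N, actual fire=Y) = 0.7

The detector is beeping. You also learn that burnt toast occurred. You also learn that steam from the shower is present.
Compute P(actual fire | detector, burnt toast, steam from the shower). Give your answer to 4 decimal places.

Numerator (weight on configurations with actual fire): 0.88×0.27 = 0.237600
Denominator P(detector | burnt toast, steam from the shower): 0.81×0.73 + 0.88×0.27 = 0.828900
P(actual fire | detector, burnt toast, steam from the shower) = 0.237600/0.828900 ≈ 0.2866

P(actual fire | detector, burnt toast, steam from the shower) ≈ 0.2866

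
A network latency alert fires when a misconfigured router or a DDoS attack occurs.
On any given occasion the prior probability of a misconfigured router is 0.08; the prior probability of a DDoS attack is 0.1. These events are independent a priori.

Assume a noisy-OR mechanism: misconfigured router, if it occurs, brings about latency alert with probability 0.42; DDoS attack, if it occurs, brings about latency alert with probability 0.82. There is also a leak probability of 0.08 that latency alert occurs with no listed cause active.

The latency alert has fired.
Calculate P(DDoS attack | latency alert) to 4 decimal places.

Under noisy-OR, P(latency alert | causes) = 1 − (1−0.08)·∏(1−qᵢ) over the active causes.
Enumerate the 4 (misconfigured router, DDoS attack) configurations and weight by the priors:
  P(latency alert) = 0.08·0.92·0.9 + 0.8344·0.92·0.1 + 0.4664·0.08·0.9 + 0.903952·0.08·0.1
        = 0.066240 + 0.076765 + 0.033581 + 0.007232 = 0.183818
The terms with DDoS attack present sum to 0.083997, so
  P(DDoS attack | latency alert) = 0.083997 / 0.183818 ≈ 0.4570

P(DDoS attack | latency alert) ≈ 0.4570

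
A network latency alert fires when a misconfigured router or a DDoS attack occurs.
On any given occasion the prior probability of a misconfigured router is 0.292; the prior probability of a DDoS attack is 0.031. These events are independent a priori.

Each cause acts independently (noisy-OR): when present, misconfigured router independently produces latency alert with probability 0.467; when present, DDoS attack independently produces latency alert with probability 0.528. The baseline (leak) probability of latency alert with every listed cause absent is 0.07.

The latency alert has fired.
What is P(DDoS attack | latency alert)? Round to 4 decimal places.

Under noisy-OR, P(latency alert | causes) = 1 − (1−0.07)·∏(1−qᵢ) over the active causes.
By total probability over the 4 (misconfigured router, DDoS attack) configurations:
  P(latency alert) = 0.07·0.708·0.969 + 0.56104·0.708·0.031 + 0.50431·0.292·0.969 + 0.766034·0.292·0.031
        = 0.048024 + 0.012314 + 0.142694 + 0.006934 = 0.209966
The terms with DDoS attack present sum to 0.019248, so
  P(DDoS attack | latency alert) = 0.019248 / 0.209966 ≈ 0.0917

P(DDoS attack | latency alert) ≈ 0.0917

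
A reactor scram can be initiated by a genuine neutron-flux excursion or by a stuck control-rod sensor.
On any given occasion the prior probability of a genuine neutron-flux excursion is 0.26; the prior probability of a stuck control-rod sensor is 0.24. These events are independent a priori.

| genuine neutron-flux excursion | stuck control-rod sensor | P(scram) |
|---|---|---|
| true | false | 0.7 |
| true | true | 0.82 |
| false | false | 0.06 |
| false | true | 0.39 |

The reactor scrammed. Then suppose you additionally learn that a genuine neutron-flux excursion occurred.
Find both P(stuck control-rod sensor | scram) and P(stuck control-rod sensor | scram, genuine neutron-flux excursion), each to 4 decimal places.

Enumerate the 4 (genuine neutron-flux excursion, stuck control-rod sensor) configurations and weight by the priors:
  P(scram) = 0.06*0.74*0.76 + 0.39*0.74*0.24 + 0.7*0.26*0.76 + 0.82*0.26*0.24
        = 0.033744 + 0.069264 + 0.138320 + 0.051168 = 0.292496
Keeping only the stuck control-rod sensor-present terms gives 0.120432, so
  P(stuck control-rod sensor | scram) = 0.120432 / 0.292496 ≈ 0.4117

Now also conditioning on genuine neutron-flux excursion=true:
Enumerate both values of stuck control-rod sensor and weight by the priors:
  P(scram | genuine neutron-flux excursion) = 0.7*0.76 + 0.82*0.24
        = 0.532000 + 0.196800 = 0.728800
Keeping only the stuck control-rod sensor-present terms gives 0.196800, so
  P(stuck control-rod sensor | scram, genuine neutron-flux excursion) = 0.196800 / 0.728800 ≈ 0.2700

P(stuck control-rod sensor | scram) ≈ 0.4117; P(stuck control-rod sensor | scram, genuine neutron-flux excursion) ≈ 0.2700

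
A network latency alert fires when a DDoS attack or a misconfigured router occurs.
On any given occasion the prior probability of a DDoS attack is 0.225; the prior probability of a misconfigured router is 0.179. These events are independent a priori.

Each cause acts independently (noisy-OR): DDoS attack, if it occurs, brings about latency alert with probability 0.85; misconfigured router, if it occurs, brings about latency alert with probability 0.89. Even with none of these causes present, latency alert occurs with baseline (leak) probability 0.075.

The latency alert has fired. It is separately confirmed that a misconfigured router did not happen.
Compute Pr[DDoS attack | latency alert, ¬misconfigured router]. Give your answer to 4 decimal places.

Under noisy-OR, P(latency alert | causes) = 1 − (1−0.075)·∏(1−qᵢ) over the active causes.
For the numerator, keep only DDoS attack=true terms: 0.86125·0.225 = 0.193781
Normalizer over all consistent configurations: 0.075·0.775 + 0.86125·0.225 = 0.251906
Posterior = 0.193781 / 0.251906 ≈ 0.7693

Pr[DDoS attack | latency alert, ¬misconfigured router] ≈ 0.7693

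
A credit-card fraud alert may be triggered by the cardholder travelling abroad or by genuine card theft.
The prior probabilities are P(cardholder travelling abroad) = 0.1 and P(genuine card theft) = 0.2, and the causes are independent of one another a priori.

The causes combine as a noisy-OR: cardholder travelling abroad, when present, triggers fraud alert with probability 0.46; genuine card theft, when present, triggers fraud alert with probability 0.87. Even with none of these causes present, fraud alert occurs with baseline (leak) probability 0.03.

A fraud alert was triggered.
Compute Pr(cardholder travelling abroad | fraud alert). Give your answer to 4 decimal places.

Pr(cardholder travelling abroad | fraud alert) ≈ 0.2408

Under noisy-OR, P(fraud alert | causes) = 1 − (1−0.03)·∏(1−qᵢ) over the active causes.
Numerator (weight on configurations with cardholder travelling abroad): 0.038096 + 0.018638 = 0.056734
The normalizing constant is 0.03×0.9×0.8 + 0.8739×0.9×0.2 + 0.4762×0.1×0.8 + 0.931906×0.1×0.2 = 0.235636
Posterior = 0.056734 / 0.235636 ≈ 0.2408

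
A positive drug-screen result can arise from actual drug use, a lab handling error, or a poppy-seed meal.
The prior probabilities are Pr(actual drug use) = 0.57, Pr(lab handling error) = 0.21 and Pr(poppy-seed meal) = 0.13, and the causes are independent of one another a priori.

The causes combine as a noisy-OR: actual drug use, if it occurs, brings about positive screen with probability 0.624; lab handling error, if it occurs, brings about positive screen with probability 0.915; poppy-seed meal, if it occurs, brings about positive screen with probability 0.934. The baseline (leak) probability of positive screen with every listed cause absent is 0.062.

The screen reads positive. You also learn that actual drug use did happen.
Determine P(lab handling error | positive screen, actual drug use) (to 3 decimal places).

P(lab handling error | positive screen, actual drug use) ≈ 0.273

Under noisy-OR, P(positive screen | causes) = 1 − (1−0.062)·∏(1−qᵢ) over the active causes.
P(positive screen | actual drug use) = 0.647312*0.79*0.87 + 0.976723*0.79*0.13 + 0.970022*0.21*0.87 + 0.998021*0.21*0.13 = 0.444898 + 0.100309 + 0.177223 + 0.027246 = 0.749676
Of this, 0.204469 comes from 0.177223 + 0.027246 (the lab handling error=true cases).
P(lab handling error | positive screen, actual drug use) = 0.204469 / 0.749676 ≈ 0.273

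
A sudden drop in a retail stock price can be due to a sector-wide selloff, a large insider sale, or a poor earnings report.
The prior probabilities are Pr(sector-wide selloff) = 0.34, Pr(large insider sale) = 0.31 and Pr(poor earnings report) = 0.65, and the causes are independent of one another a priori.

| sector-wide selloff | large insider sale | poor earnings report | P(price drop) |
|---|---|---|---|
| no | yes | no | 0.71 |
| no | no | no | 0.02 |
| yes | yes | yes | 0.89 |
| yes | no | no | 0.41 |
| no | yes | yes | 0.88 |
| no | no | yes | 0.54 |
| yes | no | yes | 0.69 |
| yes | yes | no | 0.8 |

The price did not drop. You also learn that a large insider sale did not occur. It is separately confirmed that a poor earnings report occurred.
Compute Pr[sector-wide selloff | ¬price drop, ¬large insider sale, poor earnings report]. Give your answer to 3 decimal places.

Pr[sector-wide selloff | ¬price drop, ¬large insider sale, poor earnings report] ≈ 0.258

P(¬price drop | ¬large insider sale, poor earnings report) = 0.46*0.66 + 0.31*0.34 = 0.303600 + 0.105400 = 0.409000
Of this, 0.105400 comes from 0.31*0.34 (the sector-wide selloff=true cases).
So P(sector-wide selloff | ¬price drop, ¬large insider sale, poor earnings report) = 0.105400/0.409000 ≈ 0.258.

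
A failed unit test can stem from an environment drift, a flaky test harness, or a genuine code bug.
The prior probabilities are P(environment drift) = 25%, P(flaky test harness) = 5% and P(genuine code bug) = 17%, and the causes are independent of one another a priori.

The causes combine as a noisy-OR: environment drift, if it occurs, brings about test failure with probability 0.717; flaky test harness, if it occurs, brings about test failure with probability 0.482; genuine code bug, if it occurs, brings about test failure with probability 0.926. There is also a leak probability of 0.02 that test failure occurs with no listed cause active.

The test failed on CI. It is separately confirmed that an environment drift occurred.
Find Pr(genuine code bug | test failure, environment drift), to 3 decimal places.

Under noisy-OR, P(test failure | causes) = 1 − (1−0.02)·∏(1−qᵢ) over the active causes.
P(test failure | environment drift) = 0.72266·0.95·0.83 + 0.979477·0.95·0.17 + 0.856338·0.05·0.83 + 0.989369·0.05·0.17 = 0.569817 + 0.158186 + 0.035538 + 0.008410 = 0.771951
The genuine code bug-present share is 0.158186 + 0.008410 = 0.166596.
So P(genuine code bug | test failure, environment drift) = 0.166596/0.771951 ≈ 0.216.

Pr(genuine code bug | test failure, environment drift) ≈ 0.216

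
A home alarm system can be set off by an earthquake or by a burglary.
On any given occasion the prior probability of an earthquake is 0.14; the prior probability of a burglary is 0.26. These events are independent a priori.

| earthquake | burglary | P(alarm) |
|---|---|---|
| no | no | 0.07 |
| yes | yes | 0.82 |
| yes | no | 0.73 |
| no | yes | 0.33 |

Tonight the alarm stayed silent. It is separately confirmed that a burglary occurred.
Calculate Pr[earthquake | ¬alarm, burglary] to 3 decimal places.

P(¬alarm | burglary) = 0.67*0.86 + 0.18*0.14 = 0.576200 + 0.025200 = 0.601400
Restricting to configurations with earthquake present: 0.18*0.14 = 0.025200.
So P(earthquake | ¬alarm, burglary) = 0.025200/0.601400 ≈ 0.042.

Pr[earthquake | ¬alarm, burglary] ≈ 0.042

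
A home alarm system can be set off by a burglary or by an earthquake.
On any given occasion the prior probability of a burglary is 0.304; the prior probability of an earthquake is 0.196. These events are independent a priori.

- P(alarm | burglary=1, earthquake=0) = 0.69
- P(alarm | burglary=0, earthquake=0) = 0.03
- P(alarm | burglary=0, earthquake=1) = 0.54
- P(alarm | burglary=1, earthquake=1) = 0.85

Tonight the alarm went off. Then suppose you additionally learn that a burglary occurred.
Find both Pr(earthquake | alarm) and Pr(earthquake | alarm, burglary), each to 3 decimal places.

Pr(earthquake | alarm) ≈ 0.401; Pr(earthquake | alarm, burglary) ≈ 0.231

Enumerate the 4 (burglary, earthquake) configurations and weight by the priors:
  P(alarm) = 0.03*0.696*0.804 + 0.54*0.696*0.196 + 0.69*0.304*0.804 + 0.85*0.304*0.196
        = 0.016788 + 0.073665 + 0.168647 + 0.050646 = 0.309746
Keeping only the earthquake-present terms gives 0.124311, so
  P(earthquake | alarm) = 0.124311 / 0.309746 ≈ 0.401

Now condition on the additional information:
P(alarm | burglary) = 0.69·0.804 + 0.85·0.196 = 0.554760 + 0.166600 = 0.721360
Restricting to configurations with earthquake present: 0.85·0.196 = 0.166600.
P(earthquake | alarm, burglary) = 0.166600 / 0.721360 ≈ 0.231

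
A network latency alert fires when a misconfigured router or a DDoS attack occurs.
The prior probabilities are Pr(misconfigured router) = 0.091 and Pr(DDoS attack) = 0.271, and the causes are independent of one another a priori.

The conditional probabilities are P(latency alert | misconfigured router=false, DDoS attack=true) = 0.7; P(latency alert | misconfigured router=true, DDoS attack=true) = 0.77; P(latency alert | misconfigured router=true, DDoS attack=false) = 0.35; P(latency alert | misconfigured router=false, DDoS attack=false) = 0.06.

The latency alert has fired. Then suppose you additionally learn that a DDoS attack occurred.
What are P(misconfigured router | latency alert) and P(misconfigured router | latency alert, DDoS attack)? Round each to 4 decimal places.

P(misconfigured router | latency alert) ≈ 0.1659; P(misconfigured router | latency alert, DDoS attack) ≈ 0.0992

By total probability over the 4 (misconfigured router, DDoS attack) configurations:
  P(latency alert) = 0.06×0.909×0.729 + 0.7×0.909×0.271 + 0.35×0.091×0.729 + 0.77×0.091×0.271
        = 0.039760 + 0.172437 + 0.023219 + 0.018989 = 0.254405
Configurations with misconfigured router contribute 0.042208, so
  P(misconfigured router | latency alert) = 0.042208 / 0.254405 ≈ 0.1659

With the extra evidence:
By total probability over both values of misconfigured router:
  P(latency alert | DDoS attack) = 0.7·0.909 + 0.77·0.091
        = 0.636300 + 0.070070 = 0.706370
The terms with misconfigured router present sum to 0.070070, so
  P(misconfigured router | latency alert, DDoS attack) = 0.070070 / 0.706370 ≈ 0.0992
The drop from 0.1659 to 0.0992 is the explaining-away (discounting) effect.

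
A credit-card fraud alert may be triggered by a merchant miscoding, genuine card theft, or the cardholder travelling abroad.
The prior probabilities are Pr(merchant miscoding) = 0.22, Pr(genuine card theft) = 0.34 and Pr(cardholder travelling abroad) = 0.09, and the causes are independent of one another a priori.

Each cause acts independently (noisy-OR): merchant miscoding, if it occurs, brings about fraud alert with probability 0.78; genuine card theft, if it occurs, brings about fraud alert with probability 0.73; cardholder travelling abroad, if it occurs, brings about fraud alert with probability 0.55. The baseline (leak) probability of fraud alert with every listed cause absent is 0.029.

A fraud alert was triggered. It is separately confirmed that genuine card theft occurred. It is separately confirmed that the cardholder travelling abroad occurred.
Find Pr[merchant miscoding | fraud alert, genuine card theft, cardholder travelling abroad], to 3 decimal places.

Under noisy-OR, P(fraud alert | causes) = 1 − (1−0.029)·∏(1−qᵢ) over the active causes.
Sum P(fraud alert|·) weighted by the priors over both values of merchant miscoding:
  P(fraud alert | genuine card theft, cardholder travelling abroad) = 0.882023*0.78 + 0.974045*0.22
        = 0.687978 + 0.214290 = 0.902268
The terms with merchant miscoding present sum to 0.214290, so
  P(merchant miscoding | fraud alert, genuine card theft, cardholder travelling abroad) = 0.214290 / 0.902268 ≈ 0.238

Pr[merchant miscoding | fraud alert, genuine card theft, cardholder travelling abroad] ≈ 0.238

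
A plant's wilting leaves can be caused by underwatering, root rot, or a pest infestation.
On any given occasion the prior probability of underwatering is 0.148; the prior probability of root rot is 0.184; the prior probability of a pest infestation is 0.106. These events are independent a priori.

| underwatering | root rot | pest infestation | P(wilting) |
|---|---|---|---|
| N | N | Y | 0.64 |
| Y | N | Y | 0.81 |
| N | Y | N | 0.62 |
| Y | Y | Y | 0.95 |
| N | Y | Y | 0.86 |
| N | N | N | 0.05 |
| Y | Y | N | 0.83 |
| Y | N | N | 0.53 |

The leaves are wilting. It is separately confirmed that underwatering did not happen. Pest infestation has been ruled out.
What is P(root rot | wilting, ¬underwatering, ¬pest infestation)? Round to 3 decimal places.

P(root rot | wilting, ¬underwatering, ¬pest infestation) ≈ 0.737

For the numerator, keep only root rot=true terms: 0.62·0.184 = 0.114080
The normalizing constant is 0.05·0.816 + 0.62·0.184 = 0.154880
Posterior = 0.114080 / 0.154880 ≈ 0.737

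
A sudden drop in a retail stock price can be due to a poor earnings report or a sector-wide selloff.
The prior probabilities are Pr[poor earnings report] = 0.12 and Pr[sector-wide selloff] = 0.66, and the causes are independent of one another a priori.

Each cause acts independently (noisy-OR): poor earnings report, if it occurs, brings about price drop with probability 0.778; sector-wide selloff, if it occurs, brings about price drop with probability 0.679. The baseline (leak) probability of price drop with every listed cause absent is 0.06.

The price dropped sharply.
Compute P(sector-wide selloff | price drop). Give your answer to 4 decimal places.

P(sector-wide selloff | price drop) ≈ 0.9052

Under noisy-OR, P(price drop | causes) = 1 − (1−0.06)·∏(1−qᵢ) over the active causes.
Sum P(price drop|·) weighted by the priors over the 4 (poor earnings report, sector-wide selloff) configurations:
  P(price drop) = 0.06·0.88·0.34 + 0.69826·0.88·0.66 + 0.79132·0.12·0.34 + 0.933014·0.12·0.66
        = 0.017952 + 0.405549 + 0.032286 + 0.073895 = 0.529682
The terms with sector-wide selloff present sum to 0.479444, so
  P(sector-wide selloff | price drop) = 0.479444 / 0.529682 ≈ 0.9052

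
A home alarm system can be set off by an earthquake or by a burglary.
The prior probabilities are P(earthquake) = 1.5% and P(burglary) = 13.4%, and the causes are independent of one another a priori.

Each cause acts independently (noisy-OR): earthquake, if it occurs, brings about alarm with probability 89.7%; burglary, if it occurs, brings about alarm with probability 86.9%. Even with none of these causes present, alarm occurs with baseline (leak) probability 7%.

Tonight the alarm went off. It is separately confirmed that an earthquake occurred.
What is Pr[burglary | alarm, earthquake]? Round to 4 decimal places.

Pr[burglary | alarm, earthquake] ≈ 0.1446

Under noisy-OR, P(alarm | causes) = 1 − (1−0.07)·∏(1−qᵢ) over the active causes.
P(alarm | earthquake) = 0.90421*0.866 + 0.987452*0.134 = 0.783046 + 0.132319 = 0.915365
The burglary-present share is 0.987452*0.134 = 0.132319.
So P(burglary | alarm, earthquake) = 0.132319/0.915365 ≈ 0.1446.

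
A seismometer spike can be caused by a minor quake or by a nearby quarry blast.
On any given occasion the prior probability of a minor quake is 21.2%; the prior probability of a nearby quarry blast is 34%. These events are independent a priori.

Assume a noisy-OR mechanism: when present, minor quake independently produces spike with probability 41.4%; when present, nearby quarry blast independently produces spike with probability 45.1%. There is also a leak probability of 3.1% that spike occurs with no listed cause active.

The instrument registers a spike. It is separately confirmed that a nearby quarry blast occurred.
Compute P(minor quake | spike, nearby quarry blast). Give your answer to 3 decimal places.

Under noisy-OR, P(spike | causes) = 1 − (1−0.031)·∏(1−qᵢ) over the active causes.
For the numerator, keep only minor quake=true terms: 0.688259×0.212 = 0.145911
Denominator P(spike | nearby quarry blast): 0.468019×0.788 + 0.688259×0.212 = 0.514710
Posterior = 0.145911 / 0.514710 ≈ 0.283

P(minor quake | spike, nearby quarry blast) ≈ 0.283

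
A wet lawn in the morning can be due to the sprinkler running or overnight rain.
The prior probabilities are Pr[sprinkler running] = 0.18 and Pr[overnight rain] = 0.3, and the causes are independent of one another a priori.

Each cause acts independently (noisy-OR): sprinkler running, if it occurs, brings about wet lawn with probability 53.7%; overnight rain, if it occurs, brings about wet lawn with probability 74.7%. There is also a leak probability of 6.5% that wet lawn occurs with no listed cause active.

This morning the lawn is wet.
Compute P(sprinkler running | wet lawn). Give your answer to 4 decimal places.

Under noisy-OR, P(wet lawn | causes) = 1 − (1−0.065)·∏(1−qᵢ) over the active causes.
P(wet lawn) = 0.065×0.82×0.7 + 0.763445×0.82×0.3 + 0.567095×0.18×0.7 + 0.890475×0.18×0.3 = 0.037310 + 0.187807 + 0.071454 + 0.048086 = 0.344657
The sprinkler running-present share is 0.071454 + 0.048086 = 0.119540.
P(sprinkler running | wet lawn) = 0.119540 / 0.344657 ≈ 0.3468

P(sprinkler running | wet lawn) ≈ 0.3468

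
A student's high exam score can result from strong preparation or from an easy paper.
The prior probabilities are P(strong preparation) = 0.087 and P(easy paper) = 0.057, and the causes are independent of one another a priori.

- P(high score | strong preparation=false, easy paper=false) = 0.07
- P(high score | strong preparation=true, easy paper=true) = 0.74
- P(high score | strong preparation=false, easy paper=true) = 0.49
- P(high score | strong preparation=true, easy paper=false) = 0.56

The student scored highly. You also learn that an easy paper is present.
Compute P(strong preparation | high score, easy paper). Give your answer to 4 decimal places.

P(strong preparation | high score, easy paper) ≈ 0.1258

P(high score | easy paper) = 0.49*0.913 + 0.74*0.087 = 0.447370 + 0.064380 = 0.511750
The strong preparation-present share is 0.74*0.087 = 0.064380.
So P(strong preparation | high score, easy paper) = 0.064380/0.511750 ≈ 0.1258.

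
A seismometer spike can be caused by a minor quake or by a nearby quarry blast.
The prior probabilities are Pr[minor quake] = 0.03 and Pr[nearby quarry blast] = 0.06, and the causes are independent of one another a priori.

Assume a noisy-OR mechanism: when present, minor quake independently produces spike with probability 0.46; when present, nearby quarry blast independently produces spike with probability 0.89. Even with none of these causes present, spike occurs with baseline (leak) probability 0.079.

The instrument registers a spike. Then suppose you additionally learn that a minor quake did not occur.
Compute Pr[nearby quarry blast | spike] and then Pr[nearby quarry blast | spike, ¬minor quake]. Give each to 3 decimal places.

Under noisy-OR, P(spike | causes) = 1 − (1−0.079)·∏(1−qᵢ) over the active causes.
Enumerate the 4 (minor quake, nearby quarry blast) configurations and weight by the priors:
  P(spike) = 0.079·0.97·0.94 + 0.89869·0.97·0.06 + 0.50266·0.03·0.94 + 0.945293·0.03·0.06
        = 0.072032 + 0.052304 + 0.014175 + 0.001702 = 0.140213
The terms with nearby quarry blast present sum to 0.054006, so
  P(nearby quarry blast | spike) = 0.054006 / 0.140213 ≈ 0.385

With the extra evidence:
Weight on nearby quarry blast=true, given the evidence: 0.89869×0.06 = 0.053921
Normalizer over all consistent configurations: 0.079×0.94 + 0.89869×0.06 = 0.128181
P(nearby quarry blast | spike, ¬minor quake) = 0.053921/0.128181 ≈ 0.421
With minor quake excluded, nearby quarry blast must carry more of the explanatory weight for the spike.

Pr[nearby quarry blast | spike] ≈ 0.385; Pr[nearby quarry blast | spike, ¬minor quake] ≈ 0.421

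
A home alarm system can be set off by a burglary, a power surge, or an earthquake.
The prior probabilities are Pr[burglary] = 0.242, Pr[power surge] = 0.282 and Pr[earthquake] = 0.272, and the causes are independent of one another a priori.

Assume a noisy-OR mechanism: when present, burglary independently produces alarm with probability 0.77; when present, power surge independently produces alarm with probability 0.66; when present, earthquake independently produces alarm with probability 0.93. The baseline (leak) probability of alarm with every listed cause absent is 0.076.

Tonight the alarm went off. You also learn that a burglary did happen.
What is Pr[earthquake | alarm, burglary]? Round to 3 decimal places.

Under noisy-OR, P(alarm | causes) = 1 − (1−0.076)·∏(1−qᵢ) over the active causes.
P(alarm | burglary) = 0.78748*0.718*0.728 + 0.985124*0.718*0.272 + 0.927743*0.282*0.728 + 0.994942*0.282*0.272 = 0.411619 + 0.192391 + 0.190462 + 0.076316 = 0.870788
Of this, 0.268707 comes from 0.192391 + 0.076316 (the earthquake=true cases).
P(earthquake | alarm, burglary) = 0.268707 / 0.870788 ≈ 0.309

Pr[earthquake | alarm, burglary] ≈ 0.309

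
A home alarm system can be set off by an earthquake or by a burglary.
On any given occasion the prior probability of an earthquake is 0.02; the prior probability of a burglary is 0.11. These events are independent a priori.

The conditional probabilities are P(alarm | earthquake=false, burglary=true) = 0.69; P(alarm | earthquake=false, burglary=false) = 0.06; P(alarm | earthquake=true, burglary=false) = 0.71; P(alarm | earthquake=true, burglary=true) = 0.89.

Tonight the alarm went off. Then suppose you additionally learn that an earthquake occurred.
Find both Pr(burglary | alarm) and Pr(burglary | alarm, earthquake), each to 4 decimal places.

Numerator (weight on configurations with burglary): 0.074382 + 0.001958 = 0.076340
The normalizing constant is 0.06·0.98·0.89 + 0.69·0.98·0.11 + 0.71·0.02·0.89 + 0.89·0.02·0.11 = 0.141310
P(burglary | alarm) = 0.076340/0.141310 ≈ 0.5402

Now also conditioning on earthquake=true:
Numerator (weight on configurations with burglary): 0.89·0.11 = 0.097900
Denominator P(alarm | earthquake): 0.71·0.89 + 0.89·0.11 = 0.729800
P(burglary | alarm, earthquake) = 0.097900/0.729800 ≈ 0.1341
— earthquake explains away the evidence for burglary.

Pr(burglary | alarm) ≈ 0.5402; Pr(burglary | alarm, earthquake) ≈ 0.1341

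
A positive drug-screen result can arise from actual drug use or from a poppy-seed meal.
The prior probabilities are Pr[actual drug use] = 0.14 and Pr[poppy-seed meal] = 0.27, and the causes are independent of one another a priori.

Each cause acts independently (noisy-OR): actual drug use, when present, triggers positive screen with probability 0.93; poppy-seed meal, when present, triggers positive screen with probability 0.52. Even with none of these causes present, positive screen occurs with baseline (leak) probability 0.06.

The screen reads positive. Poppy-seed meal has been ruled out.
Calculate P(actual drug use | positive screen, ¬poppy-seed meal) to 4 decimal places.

Under noisy-OR, P(positive screen | causes) = 1 − (1−0.06)·∏(1−qᵢ) over the active causes.
P(positive screen | ¬poppy-seed meal) = 0.06*0.86 + 0.9342*0.14 = 0.051600 + 0.130788 = 0.182388
Restricting to configurations with actual drug use present: 0.9342*0.14 = 0.130788.
So P(actual drug use | positive screen, ¬poppy-seed meal) = 0.130788/0.182388 ≈ 0.7171.

P(actual drug use | positive screen, ¬poppy-seed meal) ≈ 0.7171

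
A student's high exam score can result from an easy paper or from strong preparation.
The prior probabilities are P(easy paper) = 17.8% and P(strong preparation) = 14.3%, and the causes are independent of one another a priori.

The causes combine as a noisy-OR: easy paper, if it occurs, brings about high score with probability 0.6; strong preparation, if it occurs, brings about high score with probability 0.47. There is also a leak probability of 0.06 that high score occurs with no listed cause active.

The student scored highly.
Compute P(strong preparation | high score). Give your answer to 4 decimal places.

P(strong preparation | high score) ≈ 0.3660

Under noisy-OR, P(high score | causes) = 1 − (1−0.06)·∏(1−qᵢ) over the active causes.
P(high score) = 0.06×0.822×0.857 + 0.5018×0.822×0.143 + 0.624×0.178×0.857 + 0.80072×0.178×0.143 = 0.042267 + 0.058985 + 0.095189 + 0.020382 = 0.216823
The strong preparation-present share is 0.058985 + 0.020382 = 0.079367.
P(strong preparation | high score) = 0.079367 / 0.216823 ≈ 0.3660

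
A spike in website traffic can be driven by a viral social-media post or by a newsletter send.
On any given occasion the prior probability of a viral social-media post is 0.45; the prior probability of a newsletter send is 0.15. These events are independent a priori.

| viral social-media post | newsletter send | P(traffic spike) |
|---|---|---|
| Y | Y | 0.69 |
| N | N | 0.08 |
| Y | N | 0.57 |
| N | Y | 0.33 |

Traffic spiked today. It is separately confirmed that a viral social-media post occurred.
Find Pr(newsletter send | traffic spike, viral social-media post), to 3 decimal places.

For the numerator, keep only newsletter send=true terms: 0.69·0.15 = 0.103500
Normalizer over all consistent configurations: 0.57·0.85 + 0.69·0.15 = 0.588000
Posterior = 0.103500 / 0.588000 ≈ 0.176

Pr(newsletter send | traffic spike, viral social-media post) ≈ 0.176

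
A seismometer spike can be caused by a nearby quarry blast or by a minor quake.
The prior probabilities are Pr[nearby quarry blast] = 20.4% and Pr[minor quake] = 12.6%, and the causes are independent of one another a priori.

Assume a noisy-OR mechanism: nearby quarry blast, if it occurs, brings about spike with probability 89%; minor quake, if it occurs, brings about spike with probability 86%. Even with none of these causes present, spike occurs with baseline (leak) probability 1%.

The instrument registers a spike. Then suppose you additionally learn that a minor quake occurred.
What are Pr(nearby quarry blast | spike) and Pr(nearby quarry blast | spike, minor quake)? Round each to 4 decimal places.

Under noisy-OR, P(spike | causes) = 1 − (1−0.01)·∏(1−qᵢ) over the active causes.
P(spike) = 0.01×0.796×0.874 + 0.8614×0.796×0.126 + 0.8911×0.204×0.874 + 0.984754×0.204×0.126 = 0.006957 + 0.086395 + 0.158880 + 0.025312 = 0.277544
The nearby quarry blast-present share is 0.158880 + 0.025312 = 0.184192.
So P(nearby quarry blast | spike) = 0.184192/0.277544 ≈ 0.6636.

Now condition on the additional information:
P(spike | minor quake) = 0.8614×0.796 + 0.984754×0.204 = 0.685674 + 0.200890 = 0.886564
Restricting to configurations with nearby quarry blast present: 0.984754×0.204 = 0.200890.
So P(nearby quarry blast | spike, minor quake) = 0.200890/0.886564 ≈ 0.2266.
— minor quake explains away the evidence for nearby quarry blast.

Pr(nearby quarry blast | spike) ≈ 0.6636; Pr(nearby quarry blast | spike, minor quake) ≈ 0.2266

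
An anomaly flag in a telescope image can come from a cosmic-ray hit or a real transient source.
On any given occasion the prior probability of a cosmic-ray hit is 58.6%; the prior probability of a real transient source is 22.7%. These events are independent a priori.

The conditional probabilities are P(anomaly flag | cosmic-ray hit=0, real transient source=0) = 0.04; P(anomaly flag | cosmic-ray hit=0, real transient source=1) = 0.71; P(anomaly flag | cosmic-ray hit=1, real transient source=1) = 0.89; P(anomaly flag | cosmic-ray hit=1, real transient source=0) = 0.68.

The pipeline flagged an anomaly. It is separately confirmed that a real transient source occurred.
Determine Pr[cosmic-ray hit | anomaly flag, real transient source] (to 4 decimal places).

Weight on cosmic-ray hit=true, given the evidence: 0.89·0.586 = 0.521540
The normalizing constant is 0.71·0.414 + 0.89·0.586 = 0.815480
P(cosmic-ray hit | anomaly flag, real transient source) = 0.521540/0.815480 ≈ 0.6395

Pr[cosmic-ray hit | anomaly flag, real transient source] ≈ 0.6395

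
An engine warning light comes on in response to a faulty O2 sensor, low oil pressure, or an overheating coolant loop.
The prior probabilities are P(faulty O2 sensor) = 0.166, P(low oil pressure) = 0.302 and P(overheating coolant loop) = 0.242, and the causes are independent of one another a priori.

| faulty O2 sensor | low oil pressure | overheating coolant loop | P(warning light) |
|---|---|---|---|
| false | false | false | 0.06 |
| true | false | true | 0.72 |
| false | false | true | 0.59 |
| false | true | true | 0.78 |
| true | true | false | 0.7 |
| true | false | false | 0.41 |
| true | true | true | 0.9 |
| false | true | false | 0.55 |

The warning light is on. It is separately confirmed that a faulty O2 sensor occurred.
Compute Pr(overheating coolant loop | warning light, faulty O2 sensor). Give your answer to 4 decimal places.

Weight on overheating coolant loop=true, given the evidence: 0.121620 + 0.065776 = 0.187396
The normalizing constant is 0.41×0.698×0.758 + 0.72×0.698×0.242 + 0.7×0.302×0.758 + 0.9×0.302×0.242 = 0.564561
Posterior = 0.187396 / 0.564561 ≈ 0.3319

Pr(overheating coolant loop | warning light, faulty O2 sensor) ≈ 0.3319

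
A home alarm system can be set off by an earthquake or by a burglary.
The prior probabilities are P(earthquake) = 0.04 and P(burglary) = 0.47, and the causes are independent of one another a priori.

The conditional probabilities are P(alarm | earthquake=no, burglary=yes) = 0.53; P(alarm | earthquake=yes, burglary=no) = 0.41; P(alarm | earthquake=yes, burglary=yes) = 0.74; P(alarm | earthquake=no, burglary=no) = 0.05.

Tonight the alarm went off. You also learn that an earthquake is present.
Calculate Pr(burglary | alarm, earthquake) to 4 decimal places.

Pr(burglary | alarm, earthquake) ≈ 0.6155

For the numerator, keep only burglary=true terms: 0.74×0.47 = 0.347800
Normalizer over all consistent configurations: 0.41×0.53 + 0.74×0.47 = 0.565100
Posterior = 0.347800 / 0.565100 ≈ 0.6155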